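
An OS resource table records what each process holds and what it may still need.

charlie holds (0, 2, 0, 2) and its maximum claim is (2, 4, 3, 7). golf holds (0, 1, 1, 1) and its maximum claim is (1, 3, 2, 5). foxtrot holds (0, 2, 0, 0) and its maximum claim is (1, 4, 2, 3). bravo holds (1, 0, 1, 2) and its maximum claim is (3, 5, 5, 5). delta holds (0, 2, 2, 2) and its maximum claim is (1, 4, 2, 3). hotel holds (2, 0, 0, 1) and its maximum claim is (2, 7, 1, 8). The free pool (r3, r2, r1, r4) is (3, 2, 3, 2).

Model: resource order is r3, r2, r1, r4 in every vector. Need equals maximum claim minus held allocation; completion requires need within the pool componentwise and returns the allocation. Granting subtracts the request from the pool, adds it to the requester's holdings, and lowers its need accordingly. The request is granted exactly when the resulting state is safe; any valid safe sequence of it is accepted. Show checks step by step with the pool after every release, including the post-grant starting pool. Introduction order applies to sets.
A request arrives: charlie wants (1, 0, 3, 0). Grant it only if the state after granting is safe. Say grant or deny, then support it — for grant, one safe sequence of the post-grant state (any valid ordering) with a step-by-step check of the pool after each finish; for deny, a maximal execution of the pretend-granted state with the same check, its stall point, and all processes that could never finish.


GRANT. The post-grant state is safe; one safe sequence: delta, foxtrot, golf, charlie, hotel, bravo.
Key observation: the grant leaves (2, 2, 0, 2) free — enough for delta, whose release restarts the cascade.
Verifying the post-grant state step by step:
  pool = (2, 2, 0, 2)
  delta: need (1, 2, 0, 1) fits (2, 2, 0, 2); releases (0, 2, 2, 2), pool now (2, 4, 2, 4)
  foxtrot: need (1, 2, 2, 3) fits (2, 4, 2, 4); releases (0, 2, 0, 0), pool now (2, 6, 2, 4)
  golf: need (1, 2, 1, 4) fits (2, 6, 2, 4); releases (0, 1, 1, 1), pool now (2, 7, 3, 5)
  charlie: need (1, 2, 0, 5) fits (2, 7, 3, 5); releases (1, 2, 3, 2), pool now (3, 9, 6, 7)
  hotel: need (0, 7, 1, 7) fits (3, 9, 6, 7); releases (2, 0, 0, 1), pool now (5, 9, 6, 8)
  bravo: need (2, 5, 4, 3) fits (5, 9, 6, 8); releases (1, 0, 1, 2), pool now (6, 9, 7, 10)


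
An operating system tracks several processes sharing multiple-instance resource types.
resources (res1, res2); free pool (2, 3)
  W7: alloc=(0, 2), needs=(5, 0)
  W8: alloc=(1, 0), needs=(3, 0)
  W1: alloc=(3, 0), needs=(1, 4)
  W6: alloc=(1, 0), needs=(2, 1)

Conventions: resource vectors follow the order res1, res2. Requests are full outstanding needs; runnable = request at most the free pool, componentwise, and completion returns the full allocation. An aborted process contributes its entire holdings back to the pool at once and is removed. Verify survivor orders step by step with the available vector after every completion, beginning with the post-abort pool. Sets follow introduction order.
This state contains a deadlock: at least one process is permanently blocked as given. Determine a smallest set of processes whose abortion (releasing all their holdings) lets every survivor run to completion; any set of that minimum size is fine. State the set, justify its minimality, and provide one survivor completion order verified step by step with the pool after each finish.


Minimum abort set: W7.
Key observation: the deadlocked W1 becomes finishable only because W7 released (0, 2); it completes at step 2 below.
Minimality: the empty abort set fails — the state is deadlocked as it stands.
One survivor order: W6, W1, W8. Walking it through (post-abort pool first):
  pool = (2, 5)
  run W6 (needs (2, 1), free (2, 5)); after release of (1, 0) the pool is (3, 5)
  run W1 (needs (1, 4), free (3, 5)); after release of (3, 0) the pool is (6, 5)
  run W8 (needs (3, 0), free (6, 5)); after release of (1, 0) the pool is (7, 5)


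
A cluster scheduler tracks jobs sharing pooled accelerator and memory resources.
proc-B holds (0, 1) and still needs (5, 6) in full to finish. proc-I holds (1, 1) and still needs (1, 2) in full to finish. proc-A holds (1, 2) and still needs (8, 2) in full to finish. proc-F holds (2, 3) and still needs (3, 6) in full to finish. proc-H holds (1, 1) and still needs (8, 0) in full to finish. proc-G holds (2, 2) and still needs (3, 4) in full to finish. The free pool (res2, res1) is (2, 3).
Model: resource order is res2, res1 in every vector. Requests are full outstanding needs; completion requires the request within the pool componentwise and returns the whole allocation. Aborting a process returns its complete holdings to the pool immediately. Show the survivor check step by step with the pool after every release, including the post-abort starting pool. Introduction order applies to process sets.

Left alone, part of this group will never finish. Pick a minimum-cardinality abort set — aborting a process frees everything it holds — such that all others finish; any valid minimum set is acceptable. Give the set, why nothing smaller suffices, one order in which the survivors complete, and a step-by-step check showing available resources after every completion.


Abort proc-H.
Key observation: aborting proc-H returns (1, 1), and proc-A — hopeless before — runs at step 4 with the returned capacity in the pool.
Why nothing smaller works: aborting no one leaves the state deadlocked as given.
One survivor order: proc-I, proc-G, proc-F, proc-A, proc-B. Check, step by step (post-abort pool first):
  pool = (3, 4)
  proc-I needs (1, 2) <= (3, 4) -> finishes; pool += (1, 1) = (4, 5)
  proc-G needs (3, 4) <= (4, 5) -> finishes; pool += (2, 2) = (6, 7)
  proc-F needs (3, 6) <= (6, 7) -> finishes; pool += (2, 3) = (8, 10)
  proc-A needs (8, 2) <= (8, 10) -> finishes; pool += (1, 2) = (9, 12)
  proc-B needs (5, 6) <= (9, 12) -> finishes; pool += (0, 1) = (9, 13)


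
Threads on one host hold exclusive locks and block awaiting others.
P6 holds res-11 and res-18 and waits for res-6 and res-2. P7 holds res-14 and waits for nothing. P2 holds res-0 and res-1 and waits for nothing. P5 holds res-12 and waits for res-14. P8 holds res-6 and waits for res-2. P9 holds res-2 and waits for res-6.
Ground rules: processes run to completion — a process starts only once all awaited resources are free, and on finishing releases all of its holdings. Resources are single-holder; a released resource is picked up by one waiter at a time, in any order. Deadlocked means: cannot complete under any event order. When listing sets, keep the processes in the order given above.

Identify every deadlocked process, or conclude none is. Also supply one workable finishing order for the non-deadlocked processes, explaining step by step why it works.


The deadlocked set is P6, P8 and P9.
Key observation: along P8 -> P9 -> P8, each member waits on what the next one holds — a deadlock; P6 waits into the deadlock from upstream.
One completion order for the rest: P7, P2, P5.
Verifying each step:
  run P7 (it waits on nothing); releases res-14
  run P2 (it waits on nothing); releases res-0 and res-1
  P5: everything it awaited (res-14) is free; runs, freeing res-12


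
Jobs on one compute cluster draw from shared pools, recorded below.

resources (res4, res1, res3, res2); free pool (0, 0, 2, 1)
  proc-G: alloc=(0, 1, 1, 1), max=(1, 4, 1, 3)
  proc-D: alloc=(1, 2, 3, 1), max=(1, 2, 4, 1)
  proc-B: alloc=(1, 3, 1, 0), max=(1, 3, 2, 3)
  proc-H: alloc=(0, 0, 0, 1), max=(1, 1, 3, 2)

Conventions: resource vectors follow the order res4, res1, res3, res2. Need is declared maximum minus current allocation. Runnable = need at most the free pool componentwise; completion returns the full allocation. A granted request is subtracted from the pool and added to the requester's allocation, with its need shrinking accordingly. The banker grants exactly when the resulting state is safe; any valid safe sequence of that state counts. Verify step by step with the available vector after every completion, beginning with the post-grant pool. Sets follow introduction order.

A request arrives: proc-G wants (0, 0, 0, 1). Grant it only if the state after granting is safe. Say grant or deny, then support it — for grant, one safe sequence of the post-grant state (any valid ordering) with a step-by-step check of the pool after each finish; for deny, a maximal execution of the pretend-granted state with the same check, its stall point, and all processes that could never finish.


DENY: after the grant no complete ordering would exist.
Key observation: after proc-D, proc-H the pool peaks at (1, 2, 5, 2), and each blocked process is short somewhere: proc-G on res1; proc-B on res2.
After a pretend grant, a maximal execution: proc-D, proc-H — then nothing else fits. Step-by-step check:
  pool = (0, 0, 2, 0)
  proc-D needs (0, 0, 1, 0) <= (0, 0, 2, 0) -> finishes; pool += (1, 2, 3, 1) = (1, 2, 5, 1)
  proc-H needs (1, 1, 3, 1) <= (1, 2, 5, 1) -> finishes; pool += (0, 0, 0, 1) = (1, 2, 5, 2)
  proc-G still needs (1, 3, 0, 1) but only (1, 2, 5, 2) is free — short on res1
  proc-B still needs (0, 0, 1, 3) but only (1, 2, 5, 2) is free — short on res2
Processes that could never finish after the grant: proc-G and proc-B.


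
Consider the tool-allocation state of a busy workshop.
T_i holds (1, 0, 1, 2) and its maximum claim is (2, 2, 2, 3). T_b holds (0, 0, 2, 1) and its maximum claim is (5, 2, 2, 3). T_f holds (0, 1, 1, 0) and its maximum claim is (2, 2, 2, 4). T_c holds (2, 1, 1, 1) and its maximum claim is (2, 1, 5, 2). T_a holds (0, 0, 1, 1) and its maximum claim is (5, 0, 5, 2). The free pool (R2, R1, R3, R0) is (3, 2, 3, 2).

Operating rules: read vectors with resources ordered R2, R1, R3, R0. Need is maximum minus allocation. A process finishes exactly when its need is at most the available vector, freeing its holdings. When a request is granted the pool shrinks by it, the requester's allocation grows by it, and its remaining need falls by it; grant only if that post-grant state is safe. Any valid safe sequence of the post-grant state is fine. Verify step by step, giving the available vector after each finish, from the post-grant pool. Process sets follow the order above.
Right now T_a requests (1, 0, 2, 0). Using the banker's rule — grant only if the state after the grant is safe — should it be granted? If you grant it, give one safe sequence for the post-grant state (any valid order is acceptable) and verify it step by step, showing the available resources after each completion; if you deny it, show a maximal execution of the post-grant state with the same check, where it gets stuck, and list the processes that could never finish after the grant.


DENY — the pretend-granted state is unsafe.
Key observation: after T_i, T_f the pool peaks at (3, 3, 3, 4), and each blocked process is short somewhere: T_b on R2; T_c on R3; T_a on R2.
Pretend the grant happened; the run T_i, T_f goes as far as possible. Walking it through:
  pool = (2, 2, 1, 2)
  T_i needs (1, 2, 1, 1) <= (2, 2, 1, 2) -> finishes; pool += (1, 0, 1, 2) = (3, 2, 2, 4)
  T_f needs (2, 1, 1, 4) <= (3, 2, 2, 4) -> finishes; pool += (0, 1, 1, 0) = (3, 3, 3, 4)
  blocked: T_b wants (5, 2, 0, 2), pool (3, 3, 3, 4) — not enough R2
  blocked: T_c wants (0, 0, 4, 1), pool (3, 3, 3, 4) — not enough R3
  blocked: T_a wants (4, 0, 2, 1), pool (3, 3, 3, 4) — not enough R2
Post-grant, the permanently blocked set is T_b, T_c and T_a.


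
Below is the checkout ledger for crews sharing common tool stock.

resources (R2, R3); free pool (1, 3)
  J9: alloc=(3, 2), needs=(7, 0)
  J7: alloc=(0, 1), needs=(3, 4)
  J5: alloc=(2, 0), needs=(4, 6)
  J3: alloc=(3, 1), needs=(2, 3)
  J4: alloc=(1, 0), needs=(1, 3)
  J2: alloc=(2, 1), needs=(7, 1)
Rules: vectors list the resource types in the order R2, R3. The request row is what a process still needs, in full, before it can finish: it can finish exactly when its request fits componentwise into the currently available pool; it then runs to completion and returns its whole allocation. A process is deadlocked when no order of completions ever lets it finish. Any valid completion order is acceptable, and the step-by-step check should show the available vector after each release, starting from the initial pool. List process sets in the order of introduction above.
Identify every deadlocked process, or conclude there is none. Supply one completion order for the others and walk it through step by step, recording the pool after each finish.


The deadlocked set is J9, J5 and J2.
Key observation: after J4, J3, J7 the pool peaks at (5, 5), and each blocked process is short somewhere: J9 on R2; J5 on R3; J2 on R2.
One completion order for the rest: J4, J3, J7. Walking it through:
  pool = (1, 3)
  run J4 (needs (1, 3), free (1, 3)); after release of (1, 0) the pool is (2, 3)
  run J3 (needs (2, 3), free (2, 3)); after release of (3, 1) the pool is (5, 4)
  run J7 (needs (3, 4), free (5, 4)); after release of (0, 1) the pool is (5, 5)
None of the blocked processes ever fits:
  blocked: J9 wants (7, 0), pool (5, 5) — not enough R2
  blocked: J5 wants (4, 6), pool (5, 5) — not enough R3
  blocked: J2 wants (7, 1), pool (5, 5) — not enough R2


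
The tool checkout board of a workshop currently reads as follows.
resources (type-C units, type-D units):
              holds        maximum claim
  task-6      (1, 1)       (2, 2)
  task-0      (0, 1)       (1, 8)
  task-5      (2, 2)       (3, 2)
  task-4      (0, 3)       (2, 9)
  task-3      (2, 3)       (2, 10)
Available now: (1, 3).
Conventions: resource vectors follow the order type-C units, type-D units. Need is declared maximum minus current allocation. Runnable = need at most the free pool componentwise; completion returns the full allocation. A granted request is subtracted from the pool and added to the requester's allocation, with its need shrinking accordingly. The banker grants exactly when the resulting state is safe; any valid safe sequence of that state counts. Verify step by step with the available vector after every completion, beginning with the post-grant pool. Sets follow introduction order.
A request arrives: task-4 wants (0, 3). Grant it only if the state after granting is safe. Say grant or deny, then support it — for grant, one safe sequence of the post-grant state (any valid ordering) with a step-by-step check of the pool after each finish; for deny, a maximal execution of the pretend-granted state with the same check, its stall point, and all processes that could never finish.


GRANT: granting preserves safety; a valid post-grant sequence is task-5, task-6, task-4, task-3, task-0.
Key observation: even at the reduced pool (1, 0), task-5 fits immediately, so safety survives the grant.
Check on the post-grant state, step by step:
  pool = (1, 0)
  task-5: need (1, 0) fits (1, 0); releases (2, 2), pool now (3, 2)
  task-6: need (1, 1) fits (3, 2); releases (1, 1), pool now (4, 3)
  task-4: need (2, 3) fits (4, 3); releases (0, 6), pool now (4, 9)
  task-3: need (0, 7) fits (4, 9); releases (2, 3), pool now (6, 12)
  task-0: need (1, 7) fits (6, 12); releases (0, 1), pool now (6, 13)


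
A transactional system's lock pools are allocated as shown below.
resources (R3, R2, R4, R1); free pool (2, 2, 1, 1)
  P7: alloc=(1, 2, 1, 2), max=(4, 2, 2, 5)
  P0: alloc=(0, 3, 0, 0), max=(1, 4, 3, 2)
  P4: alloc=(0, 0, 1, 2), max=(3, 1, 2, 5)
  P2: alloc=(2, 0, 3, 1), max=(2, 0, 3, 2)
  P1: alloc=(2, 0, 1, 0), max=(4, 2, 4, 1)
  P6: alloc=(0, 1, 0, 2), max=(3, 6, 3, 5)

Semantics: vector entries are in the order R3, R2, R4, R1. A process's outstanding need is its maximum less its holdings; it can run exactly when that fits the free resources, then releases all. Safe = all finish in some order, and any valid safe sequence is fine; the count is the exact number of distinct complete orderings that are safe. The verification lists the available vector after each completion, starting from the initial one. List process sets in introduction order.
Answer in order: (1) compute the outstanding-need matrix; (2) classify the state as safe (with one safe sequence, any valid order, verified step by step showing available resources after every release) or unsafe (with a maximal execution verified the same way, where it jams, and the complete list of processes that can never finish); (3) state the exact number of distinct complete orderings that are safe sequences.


(1) Remaining need (order R3, R2, R4, R1):
  P7: (3, 0, 1, 3)
  P0: (1, 1, 3, 2)
  P4: (3, 1, 1, 3)
  P2: (0, 0, 0, 1)
  P1: (2, 2, 3, 1)
  P6: (3, 5, 3, 3)
(2) UNSAFE.
Key observation: once P2, P1, P0 finish, the pool peaks at (6, 5, 5, 2) — and every remaining process still needs more R1 than that.
A maximal execution: P2, P1, P0 — then nothing else fits. Verifying each step:
  pool = (2, 2, 1, 1)
  run P2 (needs (0, 0, 0, 1), free (2, 2, 1, 1)); after release of (2, 0, 3, 1) the pool is (4, 2, 4, 2)
  run P1 (needs (2, 2, 3, 1), free (4, 2, 4, 2)); after release of (2, 0, 1, 0) the pool is (6, 2, 5, 2)
  run P0 (needs (1, 1, 3, 2), free (6, 2, 5, 2)); after release of (0, 3, 0, 0) the pool is (6, 5, 5, 2)
  P7 still needs (3, 0, 1, 3) but only (6, 5, 5, 2) is free — short on R1
  P4 still needs (3, 1, 1, 3) but only (6, 5, 5, 2) is free — short on R1
  P6 still needs (3, 5, 3, 3) but only (6, 5, 5, 2) is free — short on R1
Processes that can never finish: P7, P4 and P6.
(3) Exactly 0 of the possible complete orderings are safe sequences.


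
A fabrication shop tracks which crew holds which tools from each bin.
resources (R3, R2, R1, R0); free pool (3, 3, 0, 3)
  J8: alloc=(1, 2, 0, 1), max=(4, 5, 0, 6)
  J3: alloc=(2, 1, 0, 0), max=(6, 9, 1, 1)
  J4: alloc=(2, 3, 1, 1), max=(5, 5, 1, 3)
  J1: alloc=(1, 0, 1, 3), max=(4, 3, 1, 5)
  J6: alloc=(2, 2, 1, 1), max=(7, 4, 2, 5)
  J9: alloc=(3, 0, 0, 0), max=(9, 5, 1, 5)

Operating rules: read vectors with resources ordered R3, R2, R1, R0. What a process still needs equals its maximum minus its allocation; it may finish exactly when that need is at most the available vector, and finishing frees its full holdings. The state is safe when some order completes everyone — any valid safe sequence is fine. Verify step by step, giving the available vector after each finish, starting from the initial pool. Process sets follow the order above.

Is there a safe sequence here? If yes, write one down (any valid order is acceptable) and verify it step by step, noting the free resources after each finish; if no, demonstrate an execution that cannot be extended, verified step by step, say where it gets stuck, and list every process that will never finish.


SAFE, for example via the order J1, J8, J6, J4, J9, J3.
Key observation: J1 is the earliest step where a requested resource binds exactly: need (3, 3, 0, 2), pool (3, 3, 0, 3) at its turn.
Step-by-step check:
  pool = (3, 3, 0, 3)
  J1: need (3, 3, 0, 2) fits (3, 3, 0, 3); releases (1, 0, 1, 3), pool now (4, 3, 1, 6)
  J8: need (3, 3, 0, 5) fits (4, 3, 1, 6); releases (1, 2, 0, 1), pool now (5, 5, 1, 7)
  J6: need (5, 2, 1, 4) fits (5, 5, 1, 7); releases (2, 2, 1, 1), pool now (7, 7, 2, 8)
  J4: need (3, 2, 0, 2) fits (7, 7, 2, 8); releases (2, 3, 1, 1), pool now (9, 10, 3, 9)
  J9: need (6, 5, 1, 5) fits (9, 10, 3, 9); releases (3, 0, 0, 0), pool now (12, 10, 3, 9)
  J3: need (4, 8, 1, 1) fits (12, 10, 3, 9); releases (2, 1, 0, 0), pool now (14, 11, 3, 9)


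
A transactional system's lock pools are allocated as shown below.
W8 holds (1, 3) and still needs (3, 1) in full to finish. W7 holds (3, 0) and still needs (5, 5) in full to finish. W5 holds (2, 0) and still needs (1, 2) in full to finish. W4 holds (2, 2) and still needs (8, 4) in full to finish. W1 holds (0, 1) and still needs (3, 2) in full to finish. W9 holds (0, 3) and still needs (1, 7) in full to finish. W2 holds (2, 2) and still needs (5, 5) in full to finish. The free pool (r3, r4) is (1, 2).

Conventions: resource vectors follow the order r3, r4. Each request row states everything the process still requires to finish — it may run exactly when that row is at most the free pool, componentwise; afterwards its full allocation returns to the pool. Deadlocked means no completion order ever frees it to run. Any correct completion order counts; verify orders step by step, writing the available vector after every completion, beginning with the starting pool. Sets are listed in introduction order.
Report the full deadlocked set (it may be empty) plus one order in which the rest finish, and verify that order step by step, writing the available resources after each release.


The deadlocked set is W7, W4, W9 and W2.
Key observation: after W5, W8, W1 the pool peaks at (4, 6), and each blocked process is short somewhere: W7 on r3; W4 on r3; W9 on r4; W2 on r3.
One completion order for the rest: W5, W8, W1. Verifying each step:
  pool = (1, 2)
  run W5 (needs (1, 2), free (1, 2)); after release of (2, 0) the pool is (3, 2)
  run W8 (needs (3, 1), free (3, 2)); after release of (1, 3) the pool is (4, 5)
  run W1 (needs (3, 2), free (4, 5)); after release of (0, 1) the pool is (4, 6)
The blocked processes can never fit:
  W7 still needs (5, 5) but only (4, 6) is free — short on r3
  W4 still needs (8, 4) but only (4, 6) is free — short on r3
  W9 still needs (1, 7) but only (4, 6) is free — short on r4
  W2 still needs (5, 5) but only (4, 6) is free — short on r3


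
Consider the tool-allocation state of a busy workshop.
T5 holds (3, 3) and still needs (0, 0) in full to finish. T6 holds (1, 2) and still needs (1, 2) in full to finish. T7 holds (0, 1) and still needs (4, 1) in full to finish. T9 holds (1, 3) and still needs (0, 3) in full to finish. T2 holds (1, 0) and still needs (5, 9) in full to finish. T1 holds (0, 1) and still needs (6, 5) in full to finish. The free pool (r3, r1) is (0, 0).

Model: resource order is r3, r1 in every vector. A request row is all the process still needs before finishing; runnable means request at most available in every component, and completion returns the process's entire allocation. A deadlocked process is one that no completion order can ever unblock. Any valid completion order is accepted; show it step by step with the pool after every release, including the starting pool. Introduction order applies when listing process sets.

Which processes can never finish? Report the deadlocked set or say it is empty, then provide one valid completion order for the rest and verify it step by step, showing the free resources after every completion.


The deadlocked set is empty.
Key observation: starting with T5, each completion frees enough for the next — no one is permanently blocked.
The rest can finish in the order T5, T9, T7, T6, T2, T1. Walking it through:
  pool = (0, 0)
  run T5 (needs (0, 0), free (0, 0)); after release of (3, 3) the pool is (3, 3)
  run T9 (needs (0, 3), free (3, 3)); after release of (1, 3) the pool is (4, 6)
  run T7 (needs (4, 1), free (4, 6)); after release of (0, 1) the pool is (4, 7)
  run T6 (needs (1, 2), free (4, 7)); after release of (1, 2) the pool is (5, 9)
  run T2 (needs (5, 9), free (5, 9)); after release of (1, 0) the pool is (6, 9)
  run T1 (needs (6, 5), free (6, 9)); after release of (0, 1) the pool is (6, 10)


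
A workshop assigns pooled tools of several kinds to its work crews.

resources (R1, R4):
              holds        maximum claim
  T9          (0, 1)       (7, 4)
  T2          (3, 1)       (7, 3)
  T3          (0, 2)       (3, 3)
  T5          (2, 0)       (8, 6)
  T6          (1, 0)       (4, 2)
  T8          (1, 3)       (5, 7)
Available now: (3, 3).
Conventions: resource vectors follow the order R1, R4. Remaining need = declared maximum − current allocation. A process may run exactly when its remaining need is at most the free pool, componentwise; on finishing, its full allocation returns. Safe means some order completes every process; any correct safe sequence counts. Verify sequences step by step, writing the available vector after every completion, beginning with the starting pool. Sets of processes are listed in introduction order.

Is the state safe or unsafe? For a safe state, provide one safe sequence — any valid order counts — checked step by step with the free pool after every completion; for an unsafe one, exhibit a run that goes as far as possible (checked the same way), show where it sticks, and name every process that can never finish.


SAFE — a valid safe sequence is T6, T2, T9, T8, T3, T5.
Key observation: T6 is the earliest step where a requested resource binds exactly: need (3, 2), pool (3, 3) at its turn.
Walking it through:
  pool = (3, 3)
  T6: need (3, 2) fits (3, 3); releases (1, 0), pool now (4, 3)
  T2: need (4, 2) fits (4, 3); releases (3, 1), pool now (7, 4)
  T9: need (7, 3) fits (7, 4); releases (0, 1), pool now (7, 5)
  T8: need (4, 4) fits (7, 5); releases (1, 3), pool now (8, 8)
  T3: need (3, 1) fits (8, 8); releases (0, 2), pool now (8, 10)
  T5: need (6, 6) fits (8, 10); releases (2, 0), pool now (10, 10)


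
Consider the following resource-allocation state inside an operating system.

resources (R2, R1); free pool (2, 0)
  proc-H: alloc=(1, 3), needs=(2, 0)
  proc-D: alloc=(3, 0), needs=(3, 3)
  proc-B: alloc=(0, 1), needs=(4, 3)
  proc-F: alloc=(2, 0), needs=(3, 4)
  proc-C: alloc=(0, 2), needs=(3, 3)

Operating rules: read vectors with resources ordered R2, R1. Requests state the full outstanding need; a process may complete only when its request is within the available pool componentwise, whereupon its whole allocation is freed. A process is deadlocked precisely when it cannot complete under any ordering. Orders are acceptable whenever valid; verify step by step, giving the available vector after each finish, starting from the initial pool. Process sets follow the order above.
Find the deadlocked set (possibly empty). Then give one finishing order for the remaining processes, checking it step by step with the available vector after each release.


Nothing here is deadlocked.
Key observation: starting with proc-H, each completion frees enough for the next — no one is permanently blocked.
The rest can finish in the order proc-H, proc-D, proc-B, proc-C, proc-F. Check, step by step:
  pool = (2, 0)
  proc-H needs (2, 0) <= (2, 0) -> finishes; pool += (1, 3) = (3, 3)
  proc-D needs (3, 3) <= (3, 3) -> finishes; pool += (3, 0) = (6, 3)
  proc-B needs (4, 3) <= (6, 3) -> finishes; pool += (0, 1) = (6, 4)
  proc-C needs (3, 3) <= (6, 4) -> finishes; pool += (0, 2) = (6, 6)
  proc-F needs (3, 4) <= (6, 6) -> finishes; pool += (2, 0) = (8, 6)


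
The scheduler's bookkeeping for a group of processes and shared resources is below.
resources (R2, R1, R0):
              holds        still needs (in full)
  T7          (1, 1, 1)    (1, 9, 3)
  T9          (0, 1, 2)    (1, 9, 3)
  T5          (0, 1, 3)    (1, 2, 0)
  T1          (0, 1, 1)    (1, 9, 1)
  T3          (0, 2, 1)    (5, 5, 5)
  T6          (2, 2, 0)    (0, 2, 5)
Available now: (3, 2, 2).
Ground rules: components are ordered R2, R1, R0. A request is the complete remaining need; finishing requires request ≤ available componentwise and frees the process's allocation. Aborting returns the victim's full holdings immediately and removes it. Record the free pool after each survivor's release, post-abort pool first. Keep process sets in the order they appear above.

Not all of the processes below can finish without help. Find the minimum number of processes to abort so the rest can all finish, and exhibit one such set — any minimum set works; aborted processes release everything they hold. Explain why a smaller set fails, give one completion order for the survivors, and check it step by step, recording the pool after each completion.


Abort T7 and T9.
Key observation: no ordering could ever have run T1 before the abort of T7 and T9; with (1, 2, 3) back in the pool it fits at step 4.
No one abort is enough; case by case: T7 alone leaves T9 blocked (short on R1); T9 alone leaves T7 blocked (short on R1); T5 alone leaves T7 blocked (short on R1); T1 alone leaves T7 blocked (short on R1); T3 alone leaves T7 blocked (short on R1); T6 alone leaves T7 blocked (short on R1).
The survivors complete as T5, T6, T3, T1. Check, step by step (starting from the post-abort pool):
  pool = (4, 4, 5)
  T5 needs (1, 2, 0) <= (4, 4, 5) -> finishes; pool += (0, 1, 3) = (4, 5, 8)
  T6 needs (0, 2, 5) <= (4, 5, 8) -> finishes; pool += (2, 2, 0) = (6, 7, 8)
  T3 needs (5, 5, 5) <= (6, 7, 8) -> finishes; pool += (0, 2, 1) = (6, 9, 9)
  T1 needs (1, 9, 1) <= (6, 9, 9) -> finishes; pool += (0, 1, 1) = (6, 10, 10)


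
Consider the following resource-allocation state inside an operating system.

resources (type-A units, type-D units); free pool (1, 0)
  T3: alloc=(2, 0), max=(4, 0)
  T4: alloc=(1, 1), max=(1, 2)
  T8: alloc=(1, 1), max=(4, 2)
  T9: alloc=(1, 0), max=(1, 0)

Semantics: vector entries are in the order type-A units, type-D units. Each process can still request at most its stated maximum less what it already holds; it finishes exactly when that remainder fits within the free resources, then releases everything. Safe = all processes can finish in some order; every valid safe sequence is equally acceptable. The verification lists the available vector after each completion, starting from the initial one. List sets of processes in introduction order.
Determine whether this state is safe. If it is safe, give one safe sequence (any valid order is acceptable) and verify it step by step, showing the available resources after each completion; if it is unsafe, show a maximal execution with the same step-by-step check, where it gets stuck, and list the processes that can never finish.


UNSAFE — no complete ordering exists.
Key observation: type-D units is the bottleneck — with T9, T3 done the pool holds (4, 0), short of every remaining need.
A maximal execution: T9, T3 — then nothing else fits. Check, step by step:
  pool = (1, 0)
  T9: need (0, 0) fits (1, 0); releases (1, 0), pool now (2, 0)
  T3: need (2, 0) fits (2, 0); releases (2, 0), pool now (4, 0)
  T4 still needs (0, 1) but only (4, 0) is free — short on type-D units
  T8 still needs (3, 1) but only (4, 0) is free — short on type-D units
Processes that can never finish: T4 and T8.


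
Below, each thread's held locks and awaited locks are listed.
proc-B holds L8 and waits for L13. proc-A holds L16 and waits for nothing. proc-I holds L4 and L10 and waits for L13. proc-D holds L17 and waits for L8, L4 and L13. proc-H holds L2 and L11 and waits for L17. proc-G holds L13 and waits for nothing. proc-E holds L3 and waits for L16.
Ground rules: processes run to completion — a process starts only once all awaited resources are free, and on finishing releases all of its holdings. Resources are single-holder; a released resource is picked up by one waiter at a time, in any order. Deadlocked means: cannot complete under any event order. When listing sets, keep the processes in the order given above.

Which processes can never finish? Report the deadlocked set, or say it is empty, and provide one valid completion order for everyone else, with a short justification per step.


No process is deadlocked.
Key observation: the waits form no ring: some process can always run, and its releases unblock the others one by one.
One completion order for the rest: proc-A, proc-G, proc-B, proc-I, proc-D, proc-H, proc-E.
Check, step by step:
  run proc-A (it waits on nothing); releases L16
  run proc-G (it waits on nothing); releases L13
  proc-B: everything it awaited (L13) is free; runs, freeing L8
  proc-I: everything it awaited (L13) is free; runs, freeing L4 and L10
  proc-D: everything it awaited (L8, L4 and L13) is free; runs, freeing L17
  proc-H: everything it awaited (L17) is free; runs, freeing L2 and L11
  proc-E: everything it awaited (L16) is free; runs, freeing L3


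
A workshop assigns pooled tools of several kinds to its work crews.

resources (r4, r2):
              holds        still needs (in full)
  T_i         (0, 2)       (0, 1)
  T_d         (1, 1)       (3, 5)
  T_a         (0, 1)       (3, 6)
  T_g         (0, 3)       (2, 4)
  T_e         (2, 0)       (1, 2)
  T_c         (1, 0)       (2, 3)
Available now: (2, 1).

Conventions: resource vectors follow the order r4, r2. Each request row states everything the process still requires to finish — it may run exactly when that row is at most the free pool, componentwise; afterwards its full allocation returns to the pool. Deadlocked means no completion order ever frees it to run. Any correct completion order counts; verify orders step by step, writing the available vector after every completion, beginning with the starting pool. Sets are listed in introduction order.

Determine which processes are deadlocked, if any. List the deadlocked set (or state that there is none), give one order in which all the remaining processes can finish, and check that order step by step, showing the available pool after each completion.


Deadlocked set: T_d, T_a and T_g.
Key observation: r2 is the bottleneck — with T_i, T_c, T_e done the pool holds (5, 3), short of every remaining need.
One completion order for the rest: T_i, T_c, T_e. Step-by-step check:
  pool = (2, 1)
  run T_i (needs (0, 1), free (2, 1)); after release of (0, 2) the pool is (2, 3)
  run T_c (needs (2, 3), free (2, 3)); after release of (1, 0) the pool is (3, 3)
  run T_e (needs (1, 2), free (3, 3)); after release of (2, 0) the pool is (5, 3)
The stuck group stays short no matter what:
  blocked: T_d wants (3, 5), pool (5, 3) — not enough r2
  blocked: T_a wants (3, 6), pool (5, 3) — not enough r2
  blocked: T_g wants (2, 4), pool (5, 3) — not enough r2


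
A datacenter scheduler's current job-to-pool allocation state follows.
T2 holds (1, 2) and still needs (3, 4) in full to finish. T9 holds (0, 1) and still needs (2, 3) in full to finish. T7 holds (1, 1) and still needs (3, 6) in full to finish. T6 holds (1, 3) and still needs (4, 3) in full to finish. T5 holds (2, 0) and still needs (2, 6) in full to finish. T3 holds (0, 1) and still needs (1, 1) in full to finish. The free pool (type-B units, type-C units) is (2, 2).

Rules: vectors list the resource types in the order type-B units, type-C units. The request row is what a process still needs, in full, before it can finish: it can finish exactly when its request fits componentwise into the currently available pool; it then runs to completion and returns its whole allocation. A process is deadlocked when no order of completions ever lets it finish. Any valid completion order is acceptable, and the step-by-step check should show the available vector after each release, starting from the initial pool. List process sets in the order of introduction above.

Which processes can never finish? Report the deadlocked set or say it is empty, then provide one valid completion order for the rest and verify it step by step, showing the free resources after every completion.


Deadlocked set: T2, T7, T6 and T5.
Key observation: after T3, T9 the pool peaks at (2, 4), and each blocked process is short somewhere: T2 on type-B units; T7 on type-B units, type-C units; T6 on type-B units; T5 on type-C units.
The rest can finish in the order T3, T9. Verifying each step:
  pool = (2, 2)
  T3: need (1, 1) fits (2, 2); releases (0, 1), pool now (2, 3)
  T9: need (2, 3) fits (2, 3); releases (0, 1), pool now (2, 4)
None of the blocked processes ever fits:
  T2 cannot run: need (3, 4) vs free (2, 4) (insufficient type-B units)
  T7 cannot run: need (3, 6) vs free (2, 4) (insufficient type-B units and type-C units)
  T6 cannot run: need (4, 3) vs free (2, 4) (insufficient type-B units)
  T5 cannot run: need (2, 6) vs free (2, 4) (insufficient type-C units)


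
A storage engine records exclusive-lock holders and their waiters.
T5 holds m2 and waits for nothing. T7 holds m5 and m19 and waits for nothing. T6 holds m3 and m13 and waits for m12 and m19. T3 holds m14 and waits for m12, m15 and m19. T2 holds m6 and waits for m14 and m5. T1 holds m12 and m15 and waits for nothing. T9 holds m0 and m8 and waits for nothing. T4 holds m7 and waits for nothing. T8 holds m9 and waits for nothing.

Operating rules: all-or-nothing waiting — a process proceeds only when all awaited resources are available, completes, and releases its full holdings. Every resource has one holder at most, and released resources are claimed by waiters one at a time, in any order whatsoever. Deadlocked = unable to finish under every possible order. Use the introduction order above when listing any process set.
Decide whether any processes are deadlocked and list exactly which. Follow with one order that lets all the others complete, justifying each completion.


No process is deadlocked.
Key observation: all waits point, directly or indirectly, at processes that can finish, so nothing is permanently blocked.
The rest can finish in the order T1, T7, T3, T8, T9, T4, T5, T2, T6.
Step-by-step check:
  T1 waits on nothing -> runs at once and releases m12 and m15
  T7 waits on nothing -> runs at once and releases m5 and m19
  T3: everything it awaited (m12, m15 and m19) is free; runs, freeing m14
  T8 waits on nothing -> runs at once and releases m9
  T9 waits on nothing -> runs at once and releases m0 and m8
  T4 waits on nothing -> runs at once and releases m7
  T5 waits on nothing -> runs at once and releases m2
  T2: everything it awaited (m14 and m5) is free; runs, freeing m6
  T6: everything it awaited (m12 and m19) is free; runs, freeing m3 and m13


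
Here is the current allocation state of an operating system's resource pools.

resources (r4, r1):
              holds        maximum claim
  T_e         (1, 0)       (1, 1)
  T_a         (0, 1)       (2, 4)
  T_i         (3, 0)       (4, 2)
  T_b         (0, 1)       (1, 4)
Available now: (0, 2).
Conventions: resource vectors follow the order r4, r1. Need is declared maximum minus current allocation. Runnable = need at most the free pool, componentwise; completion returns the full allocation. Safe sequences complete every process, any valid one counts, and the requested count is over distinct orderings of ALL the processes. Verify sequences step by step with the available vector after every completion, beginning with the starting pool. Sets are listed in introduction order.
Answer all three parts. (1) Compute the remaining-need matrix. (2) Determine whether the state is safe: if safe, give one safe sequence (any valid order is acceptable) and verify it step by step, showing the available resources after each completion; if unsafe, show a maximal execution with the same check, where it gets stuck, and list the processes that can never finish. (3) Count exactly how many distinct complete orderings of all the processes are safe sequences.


(1) Need matrix, components ordered r4, r1:
  T_e: (0, 1)
  T_a: (2, 3)
  T_i: (1, 2)
  T_b: (1, 3)
(2) UNSAFE — no complete ordering exists.
Key observation: the pool after T_e, T_i is (4, 2); every surviving request exceeds it in r1, so progress ends there.
Going as far as possible: T_e, T_i; after that, nothing fits. Check, step by step:
  pool = (0, 2)
  T_e: need (0, 1) fits (0, 2); releases (1, 0), pool now (1, 2)
  T_i: need (1, 2) fits (1, 2); releases (3, 0), pool now (4, 2)
  blocked: T_a wants (2, 3), pool (4, 2) — not enough r1
  blocked: T_b wants (1, 3), pool (4, 2) — not enough r1
Processes that can never finish: T_a and T_b.
(3) Exactly 0 of the possible complete orderings are safe sequences.


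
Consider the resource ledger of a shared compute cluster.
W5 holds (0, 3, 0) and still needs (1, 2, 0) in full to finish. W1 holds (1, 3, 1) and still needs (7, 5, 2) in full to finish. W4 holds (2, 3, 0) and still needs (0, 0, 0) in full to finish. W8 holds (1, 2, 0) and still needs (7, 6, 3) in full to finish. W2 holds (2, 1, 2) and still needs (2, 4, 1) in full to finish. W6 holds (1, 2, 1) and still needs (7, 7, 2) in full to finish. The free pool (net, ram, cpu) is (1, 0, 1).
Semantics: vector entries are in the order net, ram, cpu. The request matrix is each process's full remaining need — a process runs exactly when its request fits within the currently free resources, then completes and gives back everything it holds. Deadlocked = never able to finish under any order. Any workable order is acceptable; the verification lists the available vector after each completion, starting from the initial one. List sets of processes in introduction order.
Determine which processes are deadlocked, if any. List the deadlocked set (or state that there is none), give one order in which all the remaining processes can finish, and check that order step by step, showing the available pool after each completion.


Deadlocked set: W1, W8 and W6.
Key observation: the pool after W4, W5, W2 is (5, 7, 3); every surviving request exceeds it in net, so progress ends there.
One completion order for the rest: W4, W5, W2. Step-by-step check:
  pool = (1, 0, 1)
  W4: need (0, 0, 0) fits (1, 0, 1); releases (2, 3, 0), pool now (3, 3, 1)
  W5: need (1, 2, 0) fits (3, 3, 1); releases (0, 3, 0), pool now (3, 6, 1)
  W2: need (2, 4, 1) fits (3, 6, 1); releases (2, 1, 2), pool now (5, 7, 3)
None of the blocked processes ever fits:
  blocked: W1 wants (7, 5, 2), pool (5, 7, 3) — not enough net
  blocked: W8 wants (7, 6, 3), pool (5, 7, 3) — not enough net
  blocked: W6 wants (7, 7, 2), pool (5, 7, 3) — not enough net
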